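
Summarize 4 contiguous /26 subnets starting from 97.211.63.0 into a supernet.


Original prefix: /26
Number of subnets: 4 = 2^2
New prefix = 26 - 2 = 24
Supernet: 97.211.63.0/24


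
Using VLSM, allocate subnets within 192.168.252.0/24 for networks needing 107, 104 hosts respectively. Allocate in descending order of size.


107 hosts -> /25 (126 usable): 192.168.252.0/25
104 hosts -> /25 (126 usable): 192.168.252.128/25
Allocation: 192.168.252.0/25 (107 hosts, 126 usable); 192.168.252.128/25 (104 hosts, 126 usable)


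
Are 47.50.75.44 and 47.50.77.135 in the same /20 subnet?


Mask: 255.255.240.0
47.50.75.44 AND mask = 47.50.64.0
47.50.77.135 AND mask = 47.50.64.0
Yes, same subnet (47.50.64.0)


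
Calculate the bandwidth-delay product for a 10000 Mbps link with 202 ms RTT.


BDP = bandwidth * RTT
= 10000 Mbps * 202 ms
= 10000 * 1e6 * 202 / 1000 bits
= 2020000000 bits
= 252500000 bytes
= 246582.0312 KB
BDP = 2020000000 bits (252500000 bytes)


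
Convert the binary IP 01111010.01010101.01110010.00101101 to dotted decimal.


01111010 = 122
01010101 = 85
01110010 = 114
00101101 = 45
IP: 122.85.114.45


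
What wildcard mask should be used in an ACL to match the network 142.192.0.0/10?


Subnet mask: 255.192.0.0
Wildcard = 255.255.255.255 - subnet mask
255 - 255 = 0
255 - 192 = 63
255 - 0 = 255
255 - 0 = 255
Wildcard: 0.63.255.255


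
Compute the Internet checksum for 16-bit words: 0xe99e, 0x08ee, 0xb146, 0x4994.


Sum all words (with carry folding):
+ 0xe99e = 0xe99e
+ 0x08ee = 0xf28c
+ 0xb146 = 0xa3d3
+ 0x4994 = 0xed67
One's complement: ~0xed67
Checksum = 0x1298


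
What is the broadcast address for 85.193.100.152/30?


Network: 85.193.100.152/30
Host bits = 2
Set all host bits to 1:
Broadcast: 85.193.100.155


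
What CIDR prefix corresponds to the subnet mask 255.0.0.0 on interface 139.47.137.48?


Binary: 11111111.00000000.00000000.00000000
Count leading 1s
Prefix: /8


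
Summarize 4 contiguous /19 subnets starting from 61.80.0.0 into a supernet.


Original prefix: /19
Number of subnets: 4 = 2^2
New prefix = 19 - 2 = 17
Supernet: 61.80.0.0/17


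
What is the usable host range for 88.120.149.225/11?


Network: 88.96.0.0
Broadcast: 88.127.255.255
First usable = network + 1
Last usable = broadcast - 1
Range: 88.96.0.1 to 88.127.255.254


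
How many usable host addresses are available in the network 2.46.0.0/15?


Host bits = 32 - 15 = 17
Total addresses = 2^17 = 131072
Usable = total - 2 (network and broadcast)
Usable hosts: 131070


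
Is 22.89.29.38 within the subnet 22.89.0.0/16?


Subnet network: 22.89.0.0
Test IP AND mask: 22.89.0.0
Yes, 22.89.29.38 is in 22.89.0.0/16


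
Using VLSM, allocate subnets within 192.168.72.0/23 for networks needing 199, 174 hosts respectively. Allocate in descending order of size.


199 hosts -> /24 (254 usable): 192.168.72.0/24
174 hosts -> /24 (254 usable): 192.168.73.0/24
Allocation: 192.168.72.0/24 (199 hosts, 254 usable); 192.168.73.0/24 (174 hosts, 254 usable)


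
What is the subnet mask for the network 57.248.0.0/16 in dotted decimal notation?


/16 means 16 network bits, 16 host bits
Binary: 11111111111111110000000000000000
Mask: 255.255.0.0


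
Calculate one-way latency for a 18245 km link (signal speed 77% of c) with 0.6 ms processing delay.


Speed = 0.77 * 3e5 km/s = 231000 km/s
Propagation delay = 18245 / 231000 = 0.079 s = 78.9827 ms
Processing delay = 0.6 ms
Total one-way latency = 79.5827 ms


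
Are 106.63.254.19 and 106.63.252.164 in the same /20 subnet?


Mask: 255.255.240.0
106.63.254.19 AND mask = 106.63.240.0
106.63.252.164 AND mask = 106.63.240.0
Yes, same subnet (106.63.240.0)


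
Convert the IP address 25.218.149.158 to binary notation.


25 = 00011001
218 = 11011010
149 = 10010101
158 = 10011110
Binary: 00011001.11011010.10010101.10011110


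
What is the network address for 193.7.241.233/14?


IP:   11000001.00000111.11110001.11101001
Mask: 11111111.11111100.00000000.00000000
AND operation:
Net:  11000001.00000100.00000000.00000000
Network: 193.4.0.0/14


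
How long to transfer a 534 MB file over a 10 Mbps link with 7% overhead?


Effective throughput = 10 * (1 - 7/100) = 9.3 Mbps
File size in Mb = 534 * 8 = 4272 Mb
Time = 4272 / 9.3
Time = 459.3548 seconds


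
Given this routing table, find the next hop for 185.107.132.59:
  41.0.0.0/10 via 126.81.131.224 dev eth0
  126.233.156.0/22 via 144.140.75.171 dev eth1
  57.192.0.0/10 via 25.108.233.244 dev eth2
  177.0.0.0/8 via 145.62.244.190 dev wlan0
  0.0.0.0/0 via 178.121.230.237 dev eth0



Longest prefix match for 185.107.132.59:
  /10 41.0.0.0: no
  /22 126.233.156.0: no
  /10 57.192.0.0: no
  /8 177.0.0.0: no
  /0 0.0.0.0: MATCH
Selected: next-hop 178.121.230.237 via eth0 (matched /0)


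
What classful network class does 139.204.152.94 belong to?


First octet: 139
Binary: 10001011
10xxxxxx -> Class B (128-191)
Class B, default mask 255.255.0.0 (/16)


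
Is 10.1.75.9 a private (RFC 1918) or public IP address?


RFC 1918 private ranges:
  10.0.0.0/8 (10.0.0.0 - 10.255.255.255)
  172.16.0.0/12 (172.16.0.0 - 172.31.255.255)
  192.168.0.0/16 (192.168.0.0 - 192.168.255.255)
Private (in 10.0.0.0/8)


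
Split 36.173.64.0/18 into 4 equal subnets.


New prefix = 18 + 2 = 20
Each subnet has 4096 addresses
  36.173.64.0/20
  36.173.80.0/20
  36.173.96.0/20
  36.173.112.0/20
Subnets: 36.173.64.0/20, 36.173.80.0/20, 36.173.96.0/20, 36.173.112.0/20


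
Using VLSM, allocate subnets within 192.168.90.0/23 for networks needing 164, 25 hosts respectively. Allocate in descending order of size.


164 hosts -> /24 (254 usable): 192.168.90.0/24
25 hosts -> /27 (30 usable): 192.168.91.0/27
Allocation: 192.168.90.0/24 (164 hosts, 254 usable); 192.168.91.0/27 (25 hosts, 30 usable)


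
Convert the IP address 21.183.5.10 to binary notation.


21 = 00010101
183 = 10110111
5 = 00000101
10 = 00001010
Binary: 00010101.10110111.00000101.00001010


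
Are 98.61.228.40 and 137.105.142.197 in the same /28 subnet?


Mask: 255.255.255.240
98.61.228.40 AND mask = 98.61.228.32
137.105.142.197 AND mask = 137.105.142.192
No, different subnets (98.61.228.32 vs 137.105.142.192)


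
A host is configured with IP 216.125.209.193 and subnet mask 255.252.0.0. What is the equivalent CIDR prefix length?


Binary: 11111111.11111100.00000000.00000000
Count leading 1s
Prefix: /14


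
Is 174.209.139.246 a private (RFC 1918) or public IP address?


RFC 1918 private ranges:
  10.0.0.0/8 (10.0.0.0 - 10.255.255.255)
  172.16.0.0/12 (172.16.0.0 - 172.31.255.255)
  192.168.0.0/16 (192.168.0.0 - 192.168.255.255)
Public (not in any RFC 1918 range)


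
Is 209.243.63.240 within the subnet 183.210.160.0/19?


Subnet network: 183.210.160.0
Test IP AND mask: 209.243.32.0
No, 209.243.63.240 is not in 183.210.160.0/19


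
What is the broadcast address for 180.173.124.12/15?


Network: 180.172.0.0/15
Host bits = 17
Set all host bits to 1:
Broadcast: 180.173.255.255


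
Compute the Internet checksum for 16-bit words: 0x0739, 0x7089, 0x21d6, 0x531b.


Sum all words (with carry folding):
+ 0x0739 = 0x0739
+ 0x7089 = 0x77c2
+ 0x21d6 = 0x9998
+ 0x531b = 0xecb3
One's complement: ~0xecb3
Checksum = 0x134c


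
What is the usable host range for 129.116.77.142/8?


Network: 129.0.0.0
Broadcast: 129.255.255.255
First usable = network + 1
Last usable = broadcast - 1
Range: 129.0.0.1 to 129.255.255.254


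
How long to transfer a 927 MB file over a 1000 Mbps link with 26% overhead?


Effective throughput = 1000 * (1 - 26/100) = 740 Mbps
File size in Mb = 927 * 8 = 7416 Mb
Time = 7416 / 740
Time = 10.0216 seconds


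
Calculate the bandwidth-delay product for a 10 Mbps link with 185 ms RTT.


BDP = bandwidth * RTT
= 10 Mbps * 185 ms
= 10 * 1e6 * 185 / 1000 bits
= 1850000 bits
= 231250 bytes
= 225.8301 KB
BDP = 1850000 bits (231250 bytes)


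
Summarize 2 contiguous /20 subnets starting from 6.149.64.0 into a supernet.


Original prefix: /20
Number of subnets: 2 = 2^1
New prefix = 20 - 1 = 19
Supernet: 6.149.64.0/19


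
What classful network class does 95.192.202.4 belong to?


First octet: 95
Binary: 01011111
0xxxxxxx -> Class A (1-126)
Class A, default mask 255.0.0.0 (/8)


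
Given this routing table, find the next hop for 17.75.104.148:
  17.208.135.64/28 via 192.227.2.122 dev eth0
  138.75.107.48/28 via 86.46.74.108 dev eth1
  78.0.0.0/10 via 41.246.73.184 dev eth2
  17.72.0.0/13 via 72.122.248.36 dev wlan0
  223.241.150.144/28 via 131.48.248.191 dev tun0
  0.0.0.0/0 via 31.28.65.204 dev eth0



Longest prefix match for 17.75.104.148:
  /28 17.208.135.64: no
  /28 138.75.107.48: no
  /10 78.0.0.0: no
  /13 17.72.0.0: MATCH
  /28 223.241.150.144: no
  /0 0.0.0.0: MATCH
Selected: next-hop 72.122.248.36 via wlan0 (matched /13)


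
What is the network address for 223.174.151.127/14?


IP:   11011111.10101110.10010111.01111111
Mask: 11111111.11111100.00000000.00000000
AND operation:
Net:  11011111.10101100.00000000.00000000
Network: 223.172.0.0/14


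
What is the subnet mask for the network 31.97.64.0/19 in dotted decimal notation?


/19 means 19 network bits, 13 host bits
Binary: 11111111111111111110000000000000
Mask: 255.255.224.0


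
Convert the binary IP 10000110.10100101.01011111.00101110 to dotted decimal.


10000110 = 134
10100101 = 165
01011111 = 95
00101110 = 46
IP: 134.165.95.46


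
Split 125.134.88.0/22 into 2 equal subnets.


New prefix = 22 + 1 = 23
Each subnet has 512 addresses
  125.134.88.0/23
  125.134.90.0/23
Subnets: 125.134.88.0/23, 125.134.90.0/23


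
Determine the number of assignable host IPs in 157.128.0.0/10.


Host bits = 32 - 10 = 22
Total addresses = 2^22 = 4194304
Usable = total - 2 (network and broadcast)
Usable hosts: 4194302


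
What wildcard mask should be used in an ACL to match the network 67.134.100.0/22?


Subnet mask: 255.255.252.0
Wildcard = 255.255.255.255 - subnet mask
255 - 255 = 0
255 - 255 = 0
255 - 252 = 3
255 - 0 = 255
Wildcard: 0.0.3.255


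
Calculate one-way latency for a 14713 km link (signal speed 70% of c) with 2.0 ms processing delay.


Speed = 0.7 * 3e5 km/s = 210000 km/s
Propagation delay = 14713 / 210000 = 0.0701 s = 70.0619 ms
Processing delay = 2.0 ms
Total one-way latency = 72.0619 ms


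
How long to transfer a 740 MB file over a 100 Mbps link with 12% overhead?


Effective throughput = 100 * (1 - 12/100) = 88 Mbps
File size in Mb = 740 * 8 = 5920 Mb
Time = 5920 / 88
Time = 67.2727 seconds


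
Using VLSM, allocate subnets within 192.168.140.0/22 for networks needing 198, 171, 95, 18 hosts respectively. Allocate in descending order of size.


198 hosts -> /24 (254 usable): 192.168.140.0/24
171 hosts -> /24 (254 usable): 192.168.141.0/24
95 hosts -> /25 (126 usable): 192.168.142.0/25
18 hosts -> /27 (30 usable): 192.168.142.128/27
Allocation: 192.168.140.0/24 (198 hosts, 254 usable); 192.168.141.0/24 (171 hosts, 254 usable); 192.168.142.0/25 (95 hosts, 126 usable); 192.168.142.128/27 (18 hosts, 30 usable)


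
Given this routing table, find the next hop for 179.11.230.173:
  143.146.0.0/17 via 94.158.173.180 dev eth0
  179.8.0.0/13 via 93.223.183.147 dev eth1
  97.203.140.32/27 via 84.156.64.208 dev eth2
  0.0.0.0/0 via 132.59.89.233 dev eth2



Longest prefix match for 179.11.230.173:
  /17 143.146.0.0: no
  /13 179.8.0.0: MATCH
  /27 97.203.140.32: no
  /0 0.0.0.0: MATCH
Selected: next-hop 93.223.183.147 via eth1 (matched /13)


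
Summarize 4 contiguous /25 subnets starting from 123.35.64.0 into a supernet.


Original prefix: /25
Number of subnets: 4 = 2^2
New prefix = 25 - 2 = 23
Supernet: 123.35.64.0/23


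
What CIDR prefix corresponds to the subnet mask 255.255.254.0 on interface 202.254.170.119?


Binary: 11111111.11111111.11111110.00000000
Count leading 1s
Prefix: /23


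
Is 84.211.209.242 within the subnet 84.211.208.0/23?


Subnet network: 84.211.208.0
Test IP AND mask: 84.211.208.0
Yes, 84.211.209.242 is in 84.211.208.0/23


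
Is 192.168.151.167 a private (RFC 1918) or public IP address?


RFC 1918 private ranges:
  10.0.0.0/8 (10.0.0.0 - 10.255.255.255)
  172.16.0.0/12 (172.16.0.0 - 172.31.255.255)
  192.168.0.0/16 (192.168.0.0 - 192.168.255.255)
Private (in 192.168.0.0/16)


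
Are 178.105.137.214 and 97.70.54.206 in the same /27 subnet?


Mask: 255.255.255.224
178.105.137.214 AND mask = 178.105.137.192
97.70.54.206 AND mask = 97.70.54.192
No, different subnets (178.105.137.192 vs 97.70.54.192)


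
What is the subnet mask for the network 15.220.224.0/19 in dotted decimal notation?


/19 means 19 network bits, 13 host bits
Binary: 11111111111111111110000000000000
Mask: 255.255.224.0


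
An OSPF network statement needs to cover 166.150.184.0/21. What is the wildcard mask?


Subnet mask: 255.255.248.0
Wildcard = 255.255.255.255 - subnet mask
255 - 255 = 0
255 - 255 = 0
255 - 248 = 7
255 - 0 = 255
Wildcard: 0.0.7.255


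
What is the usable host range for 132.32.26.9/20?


Network: 132.32.16.0
Broadcast: 132.32.31.255
First usable = network + 1
Last usable = broadcast - 1
Range: 132.32.16.1 to 132.32.31.254


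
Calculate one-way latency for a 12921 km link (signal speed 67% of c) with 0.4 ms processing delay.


Speed = 0.67 * 3e5 km/s = 201000 km/s
Propagation delay = 12921 / 201000 = 0.0643 s = 64.2836 ms
Processing delay = 0.4 ms
Total one-way latency = 64.6836 ms


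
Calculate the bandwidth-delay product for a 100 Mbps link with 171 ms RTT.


BDP = bandwidth * RTT
= 100 Mbps * 171 ms
= 100 * 1e6 * 171 / 1000 bits
= 17100000 bits
= 2137500 bytes
= 2087.4023 KB
BDP = 17100000 bits (2137500 bytes)


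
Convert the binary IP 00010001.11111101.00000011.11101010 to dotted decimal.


00010001 = 17
11111101 = 253
00000011 = 3
11101010 = 234
IP: 17.253.3.234


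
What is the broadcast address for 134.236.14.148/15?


Network: 134.236.0.0/15
Host bits = 17
Set all host bits to 1:
Broadcast: 134.237.255.255


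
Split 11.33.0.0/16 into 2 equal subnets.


New prefix = 16 + 1 = 17
Each subnet has 32768 addresses
  11.33.0.0/17
  11.33.128.0/17
Subnets: 11.33.0.0/17, 11.33.128.0/17


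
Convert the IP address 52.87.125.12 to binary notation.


52 = 00110100
87 = 01010111
125 = 01111101
12 = 00001100
Binary: 00110100.01010111.01111101.00001100


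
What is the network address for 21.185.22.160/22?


IP:   00010101.10111001.00010110.10100000
Mask: 11111111.11111111.11111100.00000000
AND operation:
Net:  00010101.10111001.00010100.00000000
Network: 21.185.20.0/22


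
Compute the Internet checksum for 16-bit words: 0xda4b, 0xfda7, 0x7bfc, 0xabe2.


Sum all words (with carry folding):
+ 0xda4b = 0xda4b
+ 0xfda7 = 0xd7f3
+ 0x7bfc = 0x53f0
+ 0xabe2 = 0xffd2
One's complement: ~0xffd2
Checksum = 0x002d


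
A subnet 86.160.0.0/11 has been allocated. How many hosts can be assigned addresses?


Host bits = 32 - 11 = 21
Total addresses = 2^21 = 2097152
Usable = total - 2 (network and broadcast)
Usable hosts: 2097150


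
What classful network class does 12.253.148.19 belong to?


First octet: 12
Binary: 00001100
0xxxxxxx -> Class A (1-126)
Class A, default mask 255.0.0.0 (/8)


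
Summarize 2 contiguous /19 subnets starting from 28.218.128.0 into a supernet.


Original prefix: /19
Number of subnets: 2 = 2^1
New prefix = 19 - 1 = 18
Supernet: 28.218.128.0/18


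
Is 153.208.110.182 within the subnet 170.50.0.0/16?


Subnet network: 170.50.0.0
Test IP AND mask: 153.208.0.0
No, 153.208.110.182 is not in 170.50.0.0/16


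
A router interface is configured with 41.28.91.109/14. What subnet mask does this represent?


/14 means 14 network bits, 18 host bits
Binary: 11111111111111000000000000000000
Mask: 255.252.0.0


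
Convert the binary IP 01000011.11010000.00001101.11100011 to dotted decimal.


01000011 = 67
11010000 = 208
00001101 = 13
11100011 = 227
IP: 67.208.13.227


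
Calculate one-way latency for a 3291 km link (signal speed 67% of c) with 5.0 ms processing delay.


Speed = 0.67 * 3e5 km/s = 201000 km/s
Propagation delay = 3291 / 201000 = 0.0164 s = 16.3731 ms
Processing delay = 5.0 ms
Total one-way latency = 21.3731 ms


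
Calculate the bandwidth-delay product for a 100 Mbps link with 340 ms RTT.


BDP = bandwidth * RTT
= 100 Mbps * 340 ms
= 100 * 1e6 * 340 / 1000 bits
= 34000000 bits
= 4250000 bytes
= 4150.3906 KB
BDP = 34000000 bits (4250000 bytes)


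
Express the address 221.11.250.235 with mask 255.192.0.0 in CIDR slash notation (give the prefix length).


Binary: 11111111.11000000.00000000.00000000
Count leading 1s
Prefix: /10


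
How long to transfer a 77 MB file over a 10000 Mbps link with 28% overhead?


Effective throughput = 10000 * (1 - 28/100) = 7200 Mbps
File size in Mb = 77 * 8 = 616 Mb
Time = 616 / 7200
Time = 0.0856 seconds


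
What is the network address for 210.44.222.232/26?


IP:   11010010.00101100.11011110.11101000
Mask: 11111111.11111111.11111111.11000000
AND operation:
Net:  11010010.00101100.11011110.11000000
Network: 210.44.222.192/26


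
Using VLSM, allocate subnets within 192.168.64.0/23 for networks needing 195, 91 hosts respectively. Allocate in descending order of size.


195 hosts -> /24 (254 usable): 192.168.64.0/24
91 hosts -> /25 (126 usable): 192.168.65.0/25
Allocation: 192.168.64.0/24 (195 hosts, 254 usable); 192.168.65.0/25 (91 hosts, 126 usable)


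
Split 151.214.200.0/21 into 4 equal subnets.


New prefix = 21 + 2 = 23
Each subnet has 512 addresses
  151.214.200.0/23
  151.214.202.0/23
  151.214.204.0/23
  151.214.206.0/23
Subnets: 151.214.200.0/23, 151.214.202.0/23, 151.214.204.0/23, 151.214.206.0/23


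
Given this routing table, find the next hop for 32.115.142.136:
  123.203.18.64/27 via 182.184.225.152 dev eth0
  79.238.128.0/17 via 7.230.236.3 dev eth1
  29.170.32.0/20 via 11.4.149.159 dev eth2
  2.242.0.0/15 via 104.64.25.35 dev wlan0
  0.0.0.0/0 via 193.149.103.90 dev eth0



Longest prefix match for 32.115.142.136:
  /27 123.203.18.64: no
  /17 79.238.128.0: no
  /20 29.170.32.0: no
  /15 2.242.0.0: no
  /0 0.0.0.0: MATCH
Selected: next-hop 193.149.103.90 via eth0 (matched /0)


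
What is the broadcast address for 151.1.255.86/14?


Network: 151.0.0.0/14
Host bits = 18
Set all host bits to 1:
Broadcast: 151.3.255.255


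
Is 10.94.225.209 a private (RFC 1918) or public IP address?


RFC 1918 private ranges:
  10.0.0.0/8 (10.0.0.0 - 10.255.255.255)
  172.16.0.0/12 (172.16.0.0 - 172.31.255.255)
  192.168.0.0/16 (192.168.0.0 - 192.168.255.255)
Private (in 10.0.0.0/8)


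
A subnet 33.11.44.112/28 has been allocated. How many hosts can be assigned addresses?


Host bits = 32 - 28 = 4
Total addresses = 2^4 = 16
Usable = total - 2 (network and broadcast)
Usable hosts: 14


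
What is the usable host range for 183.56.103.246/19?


Network: 183.56.96.0
Broadcast: 183.56.127.255
First usable = network + 1
Last usable = broadcast - 1
Range: 183.56.96.1 to 183.56.127.254


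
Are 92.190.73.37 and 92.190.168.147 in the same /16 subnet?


Mask: 255.255.0.0
92.190.73.37 AND mask = 92.190.0.0
92.190.168.147 AND mask = 92.190.0.0
Yes, same subnet (92.190.0.0)


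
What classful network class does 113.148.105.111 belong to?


First octet: 113
Binary: 01110001
0xxxxxxx -> Class A (1-126)
Class A, default mask 255.0.0.0 (/8)


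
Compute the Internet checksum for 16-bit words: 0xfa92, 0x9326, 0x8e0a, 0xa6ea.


Sum all words (with carry folding):
+ 0xfa92 = 0xfa92
+ 0x9326 = 0x8db9
+ 0x8e0a = 0x1bc4
+ 0xa6ea = 0xc2ae
One's complement: ~0xc2ae
Checksum = 0x3d51


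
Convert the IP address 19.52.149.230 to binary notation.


19 = 00010011
52 = 00110100
149 = 10010101
230 = 11100110
Binary: 00010011.00110100.10010101.11100110


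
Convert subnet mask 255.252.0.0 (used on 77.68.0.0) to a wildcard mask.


Subnet mask: 255.252.0.0
Wildcard = 255.255.255.255 - subnet mask
255 - 255 = 0
255 - 252 = 3
255 - 0 = 255
255 - 0 = 255
Wildcard: 0.3.255.255


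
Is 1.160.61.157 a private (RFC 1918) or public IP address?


RFC 1918 private ranges:
  10.0.0.0/8 (10.0.0.0 - 10.255.255.255)
  172.16.0.0/12 (172.16.0.0 - 172.31.255.255)
  192.168.0.0/16 (192.168.0.0 - 192.168.255.255)
Public (not in any RFC 1918 range)


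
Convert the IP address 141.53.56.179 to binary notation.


141 = 10001101
53 = 00110101
56 = 00111000
179 = 10110011
Binary: 10001101.00110101.00111000.10110011


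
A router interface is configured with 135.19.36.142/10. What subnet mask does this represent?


/10 means 10 network bits, 22 host bits
Binary: 11111111110000000000000000000000
Mask: 255.192.0.0


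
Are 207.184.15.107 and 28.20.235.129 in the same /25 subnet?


Mask: 255.255.255.128
207.184.15.107 AND mask = 207.184.15.0
28.20.235.129 AND mask = 28.20.235.128
No, different subnets (207.184.15.0 vs 28.20.235.128)


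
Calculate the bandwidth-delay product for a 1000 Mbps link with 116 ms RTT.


BDP = bandwidth * RTT
= 1000 Mbps * 116 ms
= 1000 * 1e6 * 116 / 1000 bits
= 116000000 bits
= 14500000 bytes
= 14160.1562 KB
BDP = 116000000 bits (14500000 bytes)


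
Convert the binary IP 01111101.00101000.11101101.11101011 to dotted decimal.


01111101 = 125
00101000 = 40
11101101 = 237
11101011 = 235
IP: 125.40.237.235


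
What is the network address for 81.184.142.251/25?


IP:   01010001.10111000.10001110.11111011
Mask: 11111111.11111111.11111111.10000000
AND operation:
Net:  01010001.10111000.10001110.10000000
Network: 81.184.142.128/25


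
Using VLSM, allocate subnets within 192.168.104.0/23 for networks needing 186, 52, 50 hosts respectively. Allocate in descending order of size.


186 hosts -> /24 (254 usable): 192.168.104.0/24
52 hosts -> /26 (62 usable): 192.168.105.0/26
50 hosts -> /26 (62 usable): 192.168.105.64/26
Allocation: 192.168.104.0/24 (186 hosts, 254 usable); 192.168.105.0/26 (52 hosts, 62 usable); 192.168.105.64/26 (50 hosts, 62 usable)


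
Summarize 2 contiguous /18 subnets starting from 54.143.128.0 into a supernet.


Original prefix: /18
Number of subnets: 2 = 2^1
New prefix = 18 - 1 = 17
Supernet: 54.143.128.0/17


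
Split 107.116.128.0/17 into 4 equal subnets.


New prefix = 17 + 2 = 19
Each subnet has 8192 addresses
  107.116.128.0/19
  107.116.160.0/19
  107.116.192.0/19
  107.116.224.0/19
Subnets: 107.116.128.0/19, 107.116.160.0/19, 107.116.192.0/19, 107.116.224.0/19


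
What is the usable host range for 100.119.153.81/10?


Network: 100.64.0.0
Broadcast: 100.127.255.255
First usable = network + 1
Last usable = broadcast - 1
Range: 100.64.0.1 to 100.127.255.254


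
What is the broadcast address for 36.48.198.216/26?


Network: 36.48.198.192/26
Host bits = 6
Set all host bits to 1:
Broadcast: 36.48.198.255


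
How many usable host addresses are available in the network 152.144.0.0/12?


Host bits = 32 - 12 = 20
Total addresses = 2^20 = 1048576
Usable = total - 2 (network and broadcast)
Usable hosts: 1048574


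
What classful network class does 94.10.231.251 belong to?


First octet: 94
Binary: 01011110
0xxxxxxx -> Class A (1-126)
Class A, default mask 255.0.0.0 (/8)


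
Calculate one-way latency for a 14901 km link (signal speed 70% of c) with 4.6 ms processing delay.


Speed = 0.7 * 3e5 km/s = 210000 km/s
Propagation delay = 14901 / 210000 = 0.071 s = 70.9571 ms
Processing delay = 4.6 ms
Total one-way latency = 75.5571 ms


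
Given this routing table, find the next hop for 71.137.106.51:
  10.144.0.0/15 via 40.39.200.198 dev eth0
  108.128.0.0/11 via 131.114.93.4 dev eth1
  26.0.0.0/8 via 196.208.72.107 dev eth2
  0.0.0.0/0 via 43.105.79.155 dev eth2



Longest prefix match for 71.137.106.51:
  /15 10.144.0.0: no
  /11 108.128.0.0: no
  /8 26.0.0.0: no
  /0 0.0.0.0: MATCH
Selected: next-hop 43.105.79.155 via eth2 (matched /0)


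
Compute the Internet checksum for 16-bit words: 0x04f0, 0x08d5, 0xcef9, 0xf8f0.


Sum all words (with carry folding):
+ 0x04f0 = 0x04f0
+ 0x08d5 = 0x0dc5
+ 0xcef9 = 0xdcbe
+ 0xf8f0 = 0xd5af
One's complement: ~0xd5af
Checksum = 0x2a50


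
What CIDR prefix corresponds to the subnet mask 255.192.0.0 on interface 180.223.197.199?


Binary: 11111111.11000000.00000000.00000000
Count leading 1s
Prefix: /10


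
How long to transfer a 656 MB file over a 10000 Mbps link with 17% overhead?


Effective throughput = 10000 * (1 - 17/100) = 8300 Mbps
File size in Mb = 656 * 8 = 5248 Mb
Time = 5248 / 8300
Time = 0.6323 seconds


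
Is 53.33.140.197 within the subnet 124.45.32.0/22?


Subnet network: 124.45.32.0
Test IP AND mask: 53.33.140.0
No, 53.33.140.197 is not in 124.45.32.0/22


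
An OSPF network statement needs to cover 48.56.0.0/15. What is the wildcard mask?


Subnet mask: 255.254.0.0
Wildcard = 255.255.255.255 - subnet mask
255 - 255 = 0
255 - 254 = 1
255 - 0 = 255
255 - 0 = 255
Wildcard: 0.1.255.255


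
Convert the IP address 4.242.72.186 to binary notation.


4 = 00000100
242 = 11110010
72 = 01001000
186 = 10111010
Binary: 00000100.11110010.01001000.10111010


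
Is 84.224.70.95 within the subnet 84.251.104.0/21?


Subnet network: 84.251.104.0
Test IP AND mask: 84.224.64.0
No, 84.224.70.95 is not in 84.251.104.0/21


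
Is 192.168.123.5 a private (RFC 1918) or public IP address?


RFC 1918 private ranges:
  10.0.0.0/8 (10.0.0.0 - 10.255.255.255)
  172.16.0.0/12 (172.16.0.0 - 172.31.255.255)
  192.168.0.0/16 (192.168.0.0 - 192.168.255.255)
Private (in 192.168.0.0/16)


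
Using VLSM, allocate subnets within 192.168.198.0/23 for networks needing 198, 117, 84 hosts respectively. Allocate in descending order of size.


198 hosts -> /24 (254 usable): 192.168.198.0/24
117 hosts -> /25 (126 usable): 192.168.199.0/25
84 hosts -> /25 (126 usable): 192.168.199.128/25
Allocation: 192.168.198.0/24 (198 hosts, 254 usable); 192.168.199.0/25 (117 hosts, 126 usable); 192.168.199.128/25 (84 hosts, 126 usable)


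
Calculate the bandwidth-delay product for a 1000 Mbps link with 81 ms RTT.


BDP = bandwidth * RTT
= 1000 Mbps * 81 ms
= 1000 * 1e6 * 81 / 1000 bits
= 81000000 bits
= 10125000 bytes
= 9887.6953 KB
BDP = 81000000 bits (10125000 bytes)


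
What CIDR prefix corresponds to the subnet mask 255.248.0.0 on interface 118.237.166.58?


Binary: 11111111.11111000.00000000.00000000
Count leading 1s
Prefix: /13


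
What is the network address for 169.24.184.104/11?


IP:   10101001.00011000.10111000.01101000
Mask: 11111111.11100000.00000000.00000000
AND operation:
Net:  10101001.00000000.00000000.00000000
Network: 169.0.0.0/11


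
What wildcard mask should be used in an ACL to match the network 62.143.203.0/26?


Subnet mask: 255.255.255.192
Wildcard = 255.255.255.255 - subnet mask
255 - 255 = 0
255 - 255 = 0
255 - 255 = 0
255 - 192 = 63
Wildcard: 0.0.0.63


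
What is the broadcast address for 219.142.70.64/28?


Network: 219.142.70.64/28
Host bits = 4
Set all host bits to 1:
Broadcast: 219.142.70.79


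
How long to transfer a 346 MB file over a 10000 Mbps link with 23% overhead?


Effective throughput = 10000 * (1 - 23/100) = 7700 Mbps
File size in Mb = 346 * 8 = 2768 Mb
Time = 2768 / 7700
Time = 0.3595 seconds


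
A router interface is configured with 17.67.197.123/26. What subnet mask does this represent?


/26 means 26 network bits, 6 host bits
Binary: 11111111111111111111111111000000
Mask: 255.255.255.192


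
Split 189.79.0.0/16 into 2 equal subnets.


New prefix = 16 + 1 = 17
Each subnet has 32768 addresses
  189.79.0.0/17
  189.79.128.0/17
Subnets: 189.79.0.0/17, 189.79.128.0/17


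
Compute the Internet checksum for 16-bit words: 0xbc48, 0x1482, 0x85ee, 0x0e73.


Sum all words (with carry folding):
+ 0xbc48 = 0xbc48
+ 0x1482 = 0xd0ca
+ 0x85ee = 0x56b9
+ 0x0e73 = 0x652c
One's complement: ~0x652c
Checksum = 0x9ad3


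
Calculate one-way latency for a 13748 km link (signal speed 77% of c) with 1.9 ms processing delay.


Speed = 0.77 * 3e5 km/s = 231000 km/s
Propagation delay = 13748 / 231000 = 0.0595 s = 59.5152 ms
Processing delay = 1.9 ms
Total one-way latency = 61.4152 ms


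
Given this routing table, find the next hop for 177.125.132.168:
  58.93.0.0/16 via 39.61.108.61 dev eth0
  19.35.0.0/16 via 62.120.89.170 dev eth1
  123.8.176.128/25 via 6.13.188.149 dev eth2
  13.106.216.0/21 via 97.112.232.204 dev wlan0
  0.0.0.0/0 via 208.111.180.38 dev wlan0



Longest prefix match for 177.125.132.168:
  /16 58.93.0.0: no
  /16 19.35.0.0: no
  /25 123.8.176.128: no
  /21 13.106.216.0: no
  /0 0.0.0.0: MATCH
Selected: next-hop 208.111.180.38 via wlan0 (matched /0)


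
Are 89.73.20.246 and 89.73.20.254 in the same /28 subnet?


Mask: 255.255.255.240
89.73.20.246 AND mask = 89.73.20.240
89.73.20.254 AND mask = 89.73.20.240
Yes, same subnet (89.73.20.240)


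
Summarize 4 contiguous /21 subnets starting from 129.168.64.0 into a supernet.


Original prefix: /21
Number of subnets: 4 = 2^2
New prefix = 21 - 2 = 19
Supernet: 129.168.64.0/19


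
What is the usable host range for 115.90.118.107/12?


Network: 115.80.0.0
Broadcast: 115.95.255.255
First usable = network + 1
Last usable = broadcast - 1
Range: 115.80.0.1 to 115.95.255.254


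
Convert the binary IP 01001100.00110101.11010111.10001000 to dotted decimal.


01001100 = 76
00110101 = 53
11010111 = 215
10001000 = 136
IP: 76.53.215.136


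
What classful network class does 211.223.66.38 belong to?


First octet: 211
Binary: 11010011
110xxxxx -> Class C (192-223)
Class C, default mask 255.255.255.0 (/24)


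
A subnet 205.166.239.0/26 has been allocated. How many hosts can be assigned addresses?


Host bits = 32 - 26 = 6
Total addresses = 2^6 = 64
Usable = total - 2 (network and broadcast)
Usable hosts: 62


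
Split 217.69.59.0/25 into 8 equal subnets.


New prefix = 25 + 3 = 28
Each subnet has 16 addresses
  217.69.59.0/28
  217.69.59.16/28
  217.69.59.32/28
  217.69.59.48/28
  217.69.59.64/28
  217.69.59.80/28
  217.69.59.96/28
  217.69.59.112/28
Subnets: 217.69.59.0/28, 217.69.59.16/28, 217.69.59.32/28, 217.69.59.48/28, 217.69.59.64/28, 217.69.59.80/28, 217.69.59.96/28, 217.69.59.112/28


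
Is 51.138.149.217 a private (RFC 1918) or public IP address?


RFC 1918 private ranges:
  10.0.0.0/8 (10.0.0.0 - 10.255.255.255)
  172.16.0.0/12 (172.16.0.0 - 172.31.255.255)
  192.168.0.0/16 (192.168.0.0 - 192.168.255.255)
Public (not in any RFC 1918 range)


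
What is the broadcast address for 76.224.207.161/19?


Network: 76.224.192.0/19
Host bits = 13
Set all host bits to 1:
Broadcast: 76.224.223.255


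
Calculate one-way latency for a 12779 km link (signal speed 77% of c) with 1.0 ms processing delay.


Speed = 0.77 * 3e5 km/s = 231000 km/s
Propagation delay = 12779 / 231000 = 0.0553 s = 55.3203 ms
Processing delay = 1.0 ms
Total one-way latency = 56.3203 ms


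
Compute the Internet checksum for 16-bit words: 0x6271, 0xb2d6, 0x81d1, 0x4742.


Sum all words (with carry folding):
+ 0x6271 = 0x6271
+ 0xb2d6 = 0x1548
+ 0x81d1 = 0x9719
+ 0x4742 = 0xde5b
One's complement: ~0xde5b
Checksum = 0x21a4


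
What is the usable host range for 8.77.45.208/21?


Network: 8.77.40.0
Broadcast: 8.77.47.255
First usable = network + 1
Last usable = broadcast - 1
Range: 8.77.40.1 to 8.77.47.254


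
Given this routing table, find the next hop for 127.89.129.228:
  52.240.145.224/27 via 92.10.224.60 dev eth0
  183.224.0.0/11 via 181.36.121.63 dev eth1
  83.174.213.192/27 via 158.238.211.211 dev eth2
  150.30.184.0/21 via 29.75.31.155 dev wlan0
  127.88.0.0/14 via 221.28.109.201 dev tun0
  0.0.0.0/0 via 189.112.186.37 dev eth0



Longest prefix match for 127.89.129.228:
  /27 52.240.145.224: no
  /11 183.224.0.0: no
  /27 83.174.213.192: no
  /21 150.30.184.0: no
  /14 127.88.0.0: MATCH
  /0 0.0.0.0: MATCH
Selected: next-hop 221.28.109.201 via tun0 (matched /14)


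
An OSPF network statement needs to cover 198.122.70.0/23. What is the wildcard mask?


Subnet mask: 255.255.254.0
Wildcard = 255.255.255.255 - subnet mask
255 - 255 = 0
255 - 255 = 0
255 - 254 = 1
255 - 0 = 255
Wildcard: 0.0.1.255


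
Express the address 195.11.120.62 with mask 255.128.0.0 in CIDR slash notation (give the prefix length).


Binary: 11111111.10000000.00000000.00000000
Count leading 1s
Prefix: /9


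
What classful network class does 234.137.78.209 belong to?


First octet: 234
Binary: 11101010
1110xxxx -> Class D (224-239)
Class D (multicast), default mask N/A


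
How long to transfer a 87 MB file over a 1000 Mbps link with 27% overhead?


Effective throughput = 1000 * (1 - 27/100) = 730 Mbps
File size in Mb = 87 * 8 = 696 Mb
Time = 696 / 730
Time = 0.9534 seconds


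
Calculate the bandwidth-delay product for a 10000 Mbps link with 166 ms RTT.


BDP = bandwidth * RTT
= 10000 Mbps * 166 ms
= 10000 * 1e6 * 166 / 1000 bits
= 1660000000 bits
= 207500000 bytes
= 202636.7188 KB
BDP = 1660000000 bits (207500000 bytes)


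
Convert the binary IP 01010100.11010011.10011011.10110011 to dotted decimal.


01010100 = 84
11010011 = 211
10011011 = 155
10110011 = 179
IP: 84.211.155.179


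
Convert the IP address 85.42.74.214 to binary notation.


85 = 01010101
42 = 00101010
74 = 01001010
214 = 11010110
Binary: 01010101.00101010.01001010.11010110


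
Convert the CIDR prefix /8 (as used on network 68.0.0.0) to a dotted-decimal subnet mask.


/8 means 8 network bits, 24 host bits
Binary: 11111111000000000000000000000000
Mask: 255.0.0.0


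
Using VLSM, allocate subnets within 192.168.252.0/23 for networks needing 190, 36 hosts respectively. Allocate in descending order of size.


190 hosts -> /24 (254 usable): 192.168.252.0/24
36 hosts -> /26 (62 usable): 192.168.253.0/26
Allocation: 192.168.252.0/24 (190 hosts, 254 usable); 192.168.253.0/26 (36 hosts, 62 usable)


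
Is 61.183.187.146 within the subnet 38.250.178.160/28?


Subnet network: 38.250.178.160
Test IP AND mask: 61.183.187.144
No, 61.183.187.146 is not in 38.250.178.160/28


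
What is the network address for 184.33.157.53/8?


IP:   10111000.00100001.10011101.00110101
Mask: 11111111.00000000.00000000.00000000
AND operation:
Net:  10111000.00000000.00000000.00000000
Network: 184.0.0.0/8


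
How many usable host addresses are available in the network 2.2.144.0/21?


Host bits = 32 - 21 = 11
Total addresses = 2^11 = 2048
Usable = total - 2 (network and broadcast)
Usable hosts: 2046


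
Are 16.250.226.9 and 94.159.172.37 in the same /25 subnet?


Mask: 255.255.255.128
16.250.226.9 AND mask = 16.250.226.0
94.159.172.37 AND mask = 94.159.172.0
No, different subnets (16.250.226.0 vs 94.159.172.0)


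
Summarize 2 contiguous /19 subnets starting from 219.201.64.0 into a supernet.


Original prefix: /19
Number of subnets: 2 = 2^1
New prefix = 19 - 1 = 18
Supernet: 219.201.64.0/18


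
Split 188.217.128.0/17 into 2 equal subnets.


New prefix = 17 + 1 = 18
Each subnet has 16384 addresses
  188.217.128.0/18
  188.217.192.0/18
Subnets: 188.217.128.0/18, 188.217.192.0/18


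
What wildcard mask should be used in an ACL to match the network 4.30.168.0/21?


Subnet mask: 255.255.248.0
Wildcard = 255.255.255.255 - subnet mask
255 - 255 = 0
255 - 255 = 0
255 - 248 = 7
255 - 0 = 255
Wildcard: 0.0.7.255


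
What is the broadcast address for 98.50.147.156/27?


Network: 98.50.147.128/27
Host bits = 5
Set all host bits to 1:
Broadcast: 98.50.147.159


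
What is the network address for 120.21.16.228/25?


IP:   01111000.00010101.00010000.11100100
Mask: 11111111.11111111.11111111.10000000
AND operation:
Net:  01111000.00010101.00010000.10000000
Network: 120.21.16.128/25


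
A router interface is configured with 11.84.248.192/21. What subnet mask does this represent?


/21 means 21 network bits, 11 host bits
Binary: 11111111111111111111100000000000
Mask: 255.255.248.0


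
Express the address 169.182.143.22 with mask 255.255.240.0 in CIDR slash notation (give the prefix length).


Binary: 11111111.11111111.11110000.00000000
Count leading 1s
Prefix: /20


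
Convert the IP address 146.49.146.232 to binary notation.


146 = 10010010
49 = 00110001
146 = 10010010
232 = 11101000
Binary: 10010010.00110001.10010010.11101000


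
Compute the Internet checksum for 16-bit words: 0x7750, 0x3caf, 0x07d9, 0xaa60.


Sum all words (with carry folding):
+ 0x7750 = 0x7750
+ 0x3caf = 0xb3ff
+ 0x07d9 = 0xbbd8
+ 0xaa60 = 0x6639
One's complement: ~0x6639
Checksum = 0x99c6


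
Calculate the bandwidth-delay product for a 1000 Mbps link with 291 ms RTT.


BDP = bandwidth * RTT
= 1000 Mbps * 291 ms
= 1000 * 1e6 * 291 / 1000 bits
= 291000000 bits
= 36375000 bytes
= 35522.4609 KB
BDP = 291000000 bits (36375000 bytes)


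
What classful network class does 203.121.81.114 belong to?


First octet: 203
Binary: 11001011
110xxxxx -> Class C (192-223)
Class C, default mask 255.255.255.0 (/24)


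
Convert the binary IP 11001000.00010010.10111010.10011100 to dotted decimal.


11001000 = 200
00010010 = 18
10111010 = 186
10011100 = 156
IP: 200.18.186.156


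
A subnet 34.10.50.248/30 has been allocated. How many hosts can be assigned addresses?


Host bits = 32 - 30 = 2
Total addresses = 2^2 = 4
Usable = total - 2 (network and broadcast)
Usable hosts: 2


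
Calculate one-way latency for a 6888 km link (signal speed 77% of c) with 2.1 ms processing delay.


Speed = 0.77 * 3e5 km/s = 231000 km/s
Propagation delay = 6888 / 231000 = 0.0298 s = 29.8182 ms
Processing delay = 2.1 ms
Total one-way latency = 31.9182 ms


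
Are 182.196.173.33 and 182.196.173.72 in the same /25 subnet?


Mask: 255.255.255.128
182.196.173.33 AND mask = 182.196.173.0
182.196.173.72 AND mask = 182.196.173.0
Yes, same subnet (182.196.173.0)


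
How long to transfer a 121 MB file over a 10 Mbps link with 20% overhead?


Effective throughput = 10 * (1 - 20/100) = 8 Mbps
File size in Mb = 121 * 8 = 968 Mb
Time = 968 / 8
Time = 121 seconds


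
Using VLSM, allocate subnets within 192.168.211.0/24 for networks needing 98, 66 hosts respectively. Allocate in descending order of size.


98 hosts -> /25 (126 usable): 192.168.211.0/25
66 hosts -> /25 (126 usable): 192.168.211.128/25
Allocation: 192.168.211.0/25 (98 hosts, 126 usable); 192.168.211.128/25 (66 hosts, 126 usable)


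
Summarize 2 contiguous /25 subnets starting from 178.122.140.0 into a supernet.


Original prefix: /25
Number of subnets: 2 = 2^1
New prefix = 25 - 1 = 24
Supernet: 178.122.140.0/24


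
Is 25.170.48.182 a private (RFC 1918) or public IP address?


RFC 1918 private ranges:
  10.0.0.0/8 (10.0.0.0 - 10.255.255.255)
  172.16.0.0/12 (172.16.0.0 - 172.31.255.255)
  192.168.0.0/16 (192.168.0.0 - 192.168.255.255)
Public (not in any RFC 1918 range)


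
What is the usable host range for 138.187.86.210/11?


Network: 138.160.0.0
Broadcast: 138.191.255.255
First usable = network + 1
Last usable = broadcast - 1
Range: 138.160.0.1 to 138.191.255.254


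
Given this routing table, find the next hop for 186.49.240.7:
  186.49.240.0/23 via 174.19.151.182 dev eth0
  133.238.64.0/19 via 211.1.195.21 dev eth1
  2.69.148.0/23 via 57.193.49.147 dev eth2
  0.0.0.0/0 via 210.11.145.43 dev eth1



Longest prefix match for 186.49.240.7:
  /23 186.49.240.0: MATCH
  /19 133.238.64.0: no
  /23 2.69.148.0: no
  /0 0.0.0.0: MATCH
Selected: next-hop 174.19.151.182 via eth0 (matched /23)


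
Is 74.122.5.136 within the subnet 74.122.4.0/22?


Subnet network: 74.122.4.0
Test IP AND mask: 74.122.4.0
Yes, 74.122.5.136 is in 74.122.4.0/22


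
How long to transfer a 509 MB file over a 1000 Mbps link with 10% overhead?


Effective throughput = 1000 * (1 - 10/100) = 900 Mbps
File size in Mb = 509 * 8 = 4072 Mb
Time = 4072 / 900
Time = 4.5244 seconds
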